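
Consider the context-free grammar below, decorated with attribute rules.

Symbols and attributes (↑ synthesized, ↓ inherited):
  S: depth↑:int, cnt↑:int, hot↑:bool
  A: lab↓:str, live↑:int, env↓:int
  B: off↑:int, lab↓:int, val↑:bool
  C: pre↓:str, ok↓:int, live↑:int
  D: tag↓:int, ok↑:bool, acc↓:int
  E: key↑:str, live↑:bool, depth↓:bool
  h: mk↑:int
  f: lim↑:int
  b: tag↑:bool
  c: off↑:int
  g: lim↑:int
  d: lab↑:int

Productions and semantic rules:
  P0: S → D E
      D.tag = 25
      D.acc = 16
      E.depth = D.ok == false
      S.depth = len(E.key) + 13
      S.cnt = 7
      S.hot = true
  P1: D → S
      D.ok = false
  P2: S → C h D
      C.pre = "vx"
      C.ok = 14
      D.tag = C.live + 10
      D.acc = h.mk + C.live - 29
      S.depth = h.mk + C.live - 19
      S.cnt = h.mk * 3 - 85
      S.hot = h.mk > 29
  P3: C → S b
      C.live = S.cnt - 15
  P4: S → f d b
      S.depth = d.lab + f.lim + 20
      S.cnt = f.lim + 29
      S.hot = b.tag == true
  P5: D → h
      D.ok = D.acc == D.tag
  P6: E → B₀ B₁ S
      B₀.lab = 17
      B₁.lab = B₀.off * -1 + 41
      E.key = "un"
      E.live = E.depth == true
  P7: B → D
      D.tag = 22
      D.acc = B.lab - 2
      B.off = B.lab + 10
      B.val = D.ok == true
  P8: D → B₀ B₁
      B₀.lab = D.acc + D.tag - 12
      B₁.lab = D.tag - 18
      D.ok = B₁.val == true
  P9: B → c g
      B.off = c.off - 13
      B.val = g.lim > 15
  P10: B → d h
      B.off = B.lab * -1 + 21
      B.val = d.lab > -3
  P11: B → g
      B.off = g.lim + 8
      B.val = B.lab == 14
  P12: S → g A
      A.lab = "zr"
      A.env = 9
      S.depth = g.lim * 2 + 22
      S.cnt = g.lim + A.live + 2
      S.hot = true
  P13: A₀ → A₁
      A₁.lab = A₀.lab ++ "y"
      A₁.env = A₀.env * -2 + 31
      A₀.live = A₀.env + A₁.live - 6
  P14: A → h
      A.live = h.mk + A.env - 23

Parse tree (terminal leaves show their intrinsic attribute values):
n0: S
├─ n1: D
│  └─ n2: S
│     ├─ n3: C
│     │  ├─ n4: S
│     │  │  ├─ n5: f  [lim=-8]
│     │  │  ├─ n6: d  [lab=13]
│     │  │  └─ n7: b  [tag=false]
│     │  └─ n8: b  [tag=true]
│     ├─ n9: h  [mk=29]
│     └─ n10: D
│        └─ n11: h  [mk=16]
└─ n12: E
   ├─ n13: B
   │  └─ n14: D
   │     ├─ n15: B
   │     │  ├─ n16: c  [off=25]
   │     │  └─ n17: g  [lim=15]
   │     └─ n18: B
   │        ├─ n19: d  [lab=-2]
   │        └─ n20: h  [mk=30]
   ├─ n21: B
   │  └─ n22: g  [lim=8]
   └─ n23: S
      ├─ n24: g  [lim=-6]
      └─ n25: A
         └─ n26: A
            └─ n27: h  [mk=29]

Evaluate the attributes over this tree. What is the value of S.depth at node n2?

1. n1.tag = 25  [25]
2. n1.acc = 16  [16]
3. n3.pre = "vx"  ["vx"]
4. n3.ok = 14  [14]
5. n5.lim = -8  [terminal]
6. n6.lab = 13  [terminal]
7. n7.tag = false  [terminal]
8. n4.depth = 25  [d.lab + f.lim + 20]
9. n4.cnt = 21  [f.lim + 29]
10. n4.hot = false  [b.tag == true]
11. n8.tag = true  [terminal]
12. n3.live = 6  [S.cnt - 15]
13. n9.mk = 29  [terminal]
14. n10.tag = 16  [C.live + 10]
15. n10.acc = 6  [h.mk + C.live - 29]
16. n11.mk = 16  [terminal]
17. n10.ok = false  [D.acc == D.tag]
18. n2.depth = 16  [h.mk + C.live - 19]
19. n2.cnt = 2  [h.mk * 3 - 85]
20. n2.hot = false  [h.mk > 29]
21. n1.ok = false  [false]
22. n12.depth = true  [D.ok == false]
23. n13.lab = 17  [17]
24. n14.tag = 22  [22]
25. n14.acc = 15  [B.lab - 2]
26. n15.lab = 25  [D.acc + D.tag - 12]
27. n16.off = 25  [terminal]
28. n17.lim = 15  [terminal]
29. n15.off = 12  [c.off - 13]
30. n15.val = false  [g.lim > 15]
31. n18.lab = 4  [D.tag - 18]
32. n19.lab = -2  [terminal]
33. n20.mk = 30  [terminal]
34. n18.off = 17  [B.lab * -1 + 21]
35. n18.val = true  [d.lab > -3]
36. n14.ok = true  [B₁.val == true]
37. n13.off = 27  [B.lab + 10]
38. n13.val = true  [D.ok == true]
39. n21.lab = 14  [B₀.off * -1 + 41]
40. n22.lim = 8  [terminal]
41. n21.off = 16  [g.lim + 8]
42. n21.val = true  [B.lab == 14]
43. n24.lim = -6  [terminal]
44. n25.lab = "zr"  ["zr"]
45. n25.env = 9  [9]
46. n26.lab = "zry"  [A₀.lab ++ "y"]
47. n26.env = 13  [A₀.env * -2 + 31]
48. n27.mk = 29  [terminal]
49. n26.live = 19  [h.mk + A.env - 23]
50. n25.live = 22  [A₀.env + A₁.live - 6]
51. n23.depth = 10  [g.lim * 2 + 22]
52. n23.cnt = 18  [g.lim + A.live + 2]
53. n23.hot = true  [true]
54. n12.key = "un"  ["un"]
55. n12.live = true  [E.depth == true]
56. n0.depth = 15  [len(E.key) + 13]
57. n0.cnt = 7  [7]
58. n0.hot = true  [true]

16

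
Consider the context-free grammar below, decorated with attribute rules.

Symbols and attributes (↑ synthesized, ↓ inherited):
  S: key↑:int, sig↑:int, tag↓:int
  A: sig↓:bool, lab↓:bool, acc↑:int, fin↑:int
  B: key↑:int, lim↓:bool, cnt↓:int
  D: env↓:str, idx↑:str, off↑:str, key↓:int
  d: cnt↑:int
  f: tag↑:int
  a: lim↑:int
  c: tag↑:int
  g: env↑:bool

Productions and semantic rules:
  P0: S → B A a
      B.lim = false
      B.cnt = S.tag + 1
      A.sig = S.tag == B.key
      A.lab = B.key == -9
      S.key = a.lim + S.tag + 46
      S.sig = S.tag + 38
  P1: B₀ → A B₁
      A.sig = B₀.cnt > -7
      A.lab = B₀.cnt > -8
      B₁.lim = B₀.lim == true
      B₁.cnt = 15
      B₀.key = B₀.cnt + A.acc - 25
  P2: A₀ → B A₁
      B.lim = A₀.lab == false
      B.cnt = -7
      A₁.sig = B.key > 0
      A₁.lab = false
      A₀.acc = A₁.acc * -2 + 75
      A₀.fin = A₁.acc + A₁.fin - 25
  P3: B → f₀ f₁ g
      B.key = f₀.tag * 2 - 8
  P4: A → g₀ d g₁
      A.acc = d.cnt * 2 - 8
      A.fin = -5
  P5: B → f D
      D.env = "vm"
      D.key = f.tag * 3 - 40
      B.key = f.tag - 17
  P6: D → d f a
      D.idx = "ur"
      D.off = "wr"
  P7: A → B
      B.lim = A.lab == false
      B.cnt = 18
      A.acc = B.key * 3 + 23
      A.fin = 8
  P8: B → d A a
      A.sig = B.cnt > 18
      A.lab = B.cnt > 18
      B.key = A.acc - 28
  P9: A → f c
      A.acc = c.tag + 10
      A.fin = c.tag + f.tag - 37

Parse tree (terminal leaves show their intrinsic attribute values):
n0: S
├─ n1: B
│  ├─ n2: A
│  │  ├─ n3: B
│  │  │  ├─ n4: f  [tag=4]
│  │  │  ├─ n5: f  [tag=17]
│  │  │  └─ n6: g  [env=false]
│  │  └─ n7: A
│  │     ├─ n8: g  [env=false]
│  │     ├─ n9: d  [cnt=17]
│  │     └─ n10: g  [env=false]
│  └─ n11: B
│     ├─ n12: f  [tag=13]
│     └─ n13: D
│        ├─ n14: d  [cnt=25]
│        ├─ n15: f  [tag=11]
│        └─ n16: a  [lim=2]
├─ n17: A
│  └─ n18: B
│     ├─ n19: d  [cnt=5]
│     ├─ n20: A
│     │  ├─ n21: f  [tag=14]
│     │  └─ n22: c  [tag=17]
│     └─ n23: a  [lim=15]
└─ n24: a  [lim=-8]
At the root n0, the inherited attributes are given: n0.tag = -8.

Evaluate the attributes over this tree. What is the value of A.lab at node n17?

true

1. n0.tag = -8  [given at root]
2. n1.lim = false  [false]
3. n1.cnt = -7  [S.tag + 1]
4. n2.sig = false  [B₀.cnt > -7]
5. n2.lab = true  [B₀.cnt > -8]
6. n3.lim = false  [A₀.lab == false]
7. n3.cnt = -7  [-7]
8. n4.tag = 4  [terminal]
9. n5.tag = 17  [terminal]
10. n6.env = false  [terminal]
11. n3.key = 0  [f₀.tag * 2 - 8]
12. n7.sig = false  [B.key > 0]
13. n7.lab = false  [false]
14. n8.env = false  [terminal]
15. n9.cnt = 17  [terminal]
16. n10.env = false  [terminal]
17. n7.acc = 26  [d.cnt * 2 - 8]
18. n7.fin = -5  [-5]
19. n2.acc = 23  [A₁.acc * -2 + 75]
20. n2.fin = -4  [A₁.acc + A₁.fin - 25]
21. n11.lim = false  [B₀.lim == true]
22. n11.cnt = 15  [15]
23. n12.tag = 13  [terminal]
24. n13.env = "vm"  ["vm"]
25. n13.key = -1  [f.tag * 3 - 40]
26. n14.cnt = 25  [terminal]
27. n15.tag = 11  [terminal]
28. n16.lim = 2  [terminal]
29. n13.idx = "ur"  ["ur"]
30. n13.off = "wr"  ["wr"]
31. n11.key = -4  [f.tag - 17]
32. n1.key = -9  [B₀.cnt + A.acc - 25]
33. n17.sig = false  [S.tag == B.key]
34. n17.lab = true  [B.key == -9]
35. n18.lim = false  [A.lab == false]
36. n18.cnt = 18  [18]
37. n19.cnt = 5  [terminal]
38. n20.sig = false  [B.cnt > 18]
39. n20.lab = false  [B.cnt > 18]
40. n21.tag = 14  [terminal]
41. n22.tag = 17  [terminal]
42. n20.acc = 27  [c.tag + 10]
43. n20.fin = -6  [c.tag + f.tag - 37]
44. n23.lim = 15  [terminal]
45. n18.key = -1  [A.acc - 28]
46. n17.acc = 20  [B.key * 3 + 23]
47. n17.fin = 8  [8]
48. n24.lim = -8  [terminal]
49. n0.key = 30  [a.lim + S.tag + 46]
50. n0.sig = 30  [S.tag + 38]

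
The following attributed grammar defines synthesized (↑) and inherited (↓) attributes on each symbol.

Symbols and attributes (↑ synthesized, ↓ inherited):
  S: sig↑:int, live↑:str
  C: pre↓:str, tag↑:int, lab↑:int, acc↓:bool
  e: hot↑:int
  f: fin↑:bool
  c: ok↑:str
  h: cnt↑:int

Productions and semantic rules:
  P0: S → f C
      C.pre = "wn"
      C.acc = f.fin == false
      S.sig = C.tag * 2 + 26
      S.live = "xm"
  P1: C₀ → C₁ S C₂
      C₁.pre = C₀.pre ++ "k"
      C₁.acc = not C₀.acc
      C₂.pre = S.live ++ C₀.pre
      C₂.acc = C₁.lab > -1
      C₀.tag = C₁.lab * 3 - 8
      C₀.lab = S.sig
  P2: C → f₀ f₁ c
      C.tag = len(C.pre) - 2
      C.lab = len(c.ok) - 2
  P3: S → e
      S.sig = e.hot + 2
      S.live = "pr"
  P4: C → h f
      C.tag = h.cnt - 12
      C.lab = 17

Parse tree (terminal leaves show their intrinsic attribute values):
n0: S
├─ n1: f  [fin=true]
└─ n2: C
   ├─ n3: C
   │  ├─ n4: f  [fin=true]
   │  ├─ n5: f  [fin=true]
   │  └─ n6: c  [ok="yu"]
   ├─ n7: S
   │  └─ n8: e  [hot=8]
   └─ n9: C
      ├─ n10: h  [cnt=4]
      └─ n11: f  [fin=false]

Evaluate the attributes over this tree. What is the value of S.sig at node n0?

10

1. n1.fin = true  [terminal]
2. n2.pre = "wn"  ["wn"]
3. n2.acc = false  [f.fin == false]
4. n3.pre = "wnk"  [C₀.pre ++ "k"]
5. n3.acc = true  [not C₀.acc]
6. n4.fin = true  [terminal]
7. n5.fin = true  [terminal]
8. n6.ok = "yu"  [terminal]
9. n3.tag = 1  [len(C.pre) - 2]
10. n3.lab = 0  [len(c.ok) - 2]
11. n8.hot = 8  [terminal]
12. n7.sig = 10  [e.hot + 2]
13. n7.live = "pr"  ["pr"]
14. n9.pre = "prwn"  [S.live ++ C₀.pre]
15. n9.acc = true  [C₁.lab > -1]
16. n10.cnt = 4  [terminal]
17. n11.fin = false  [terminal]
18. n9.tag = -8  [h.cnt - 12]
19. n9.lab = 17  [17]
20. n2.tag = -8  [C₁.lab * 3 - 8]
21. n2.lab = 10  [S.sig]
22. n0.sig = 10  [C.tag * 2 + 26]
23. n0.live = "xm"  ["xm"]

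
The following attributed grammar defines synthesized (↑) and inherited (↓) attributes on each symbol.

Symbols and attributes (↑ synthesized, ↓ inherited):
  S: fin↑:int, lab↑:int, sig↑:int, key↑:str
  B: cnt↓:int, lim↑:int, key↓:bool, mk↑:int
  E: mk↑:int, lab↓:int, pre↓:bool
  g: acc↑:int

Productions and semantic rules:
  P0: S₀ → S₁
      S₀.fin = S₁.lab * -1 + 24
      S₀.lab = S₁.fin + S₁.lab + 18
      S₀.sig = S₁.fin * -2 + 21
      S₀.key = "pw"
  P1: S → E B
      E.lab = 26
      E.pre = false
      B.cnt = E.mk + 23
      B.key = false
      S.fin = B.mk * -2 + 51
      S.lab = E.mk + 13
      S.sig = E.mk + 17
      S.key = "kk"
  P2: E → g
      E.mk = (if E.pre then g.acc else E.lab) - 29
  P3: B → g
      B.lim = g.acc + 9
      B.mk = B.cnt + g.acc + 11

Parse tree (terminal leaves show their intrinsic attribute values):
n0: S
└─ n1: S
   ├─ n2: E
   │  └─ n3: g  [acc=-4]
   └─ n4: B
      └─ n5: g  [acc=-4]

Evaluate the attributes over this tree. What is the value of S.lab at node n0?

25

1. n2.lab = 26  [26]
2. n2.pre = false  [false]
3. n3.acc = -4  [terminal]
4. n2.mk = -3  [(if E.pre then g.acc else E.lab) - 29]
5. n4.cnt = 20  [E.mk + 23]
6. n4.key = false  [false]
7. n5.acc = -4  [terminal]
8. n4.lim = 5  [g.acc + 9]
9. n4.mk = 27  [B.cnt + g.acc + 11]
10. n1.fin = -3  [B.mk * -2 + 51]
11. n1.lab = 10  [E.mk + 13]
12. n1.sig = 14  [E.mk + 17]
13. n1.key = "kk"  ["kk"]
14. n0.fin = 14  [S₁.lab * -1 + 24]
15. n0.lab = 25  [S₁.fin + S₁.lab + 18]
16. n0.sig = 27  [S₁.fin * -2 + 21]
17. n0.key = "pw"  ["pw"]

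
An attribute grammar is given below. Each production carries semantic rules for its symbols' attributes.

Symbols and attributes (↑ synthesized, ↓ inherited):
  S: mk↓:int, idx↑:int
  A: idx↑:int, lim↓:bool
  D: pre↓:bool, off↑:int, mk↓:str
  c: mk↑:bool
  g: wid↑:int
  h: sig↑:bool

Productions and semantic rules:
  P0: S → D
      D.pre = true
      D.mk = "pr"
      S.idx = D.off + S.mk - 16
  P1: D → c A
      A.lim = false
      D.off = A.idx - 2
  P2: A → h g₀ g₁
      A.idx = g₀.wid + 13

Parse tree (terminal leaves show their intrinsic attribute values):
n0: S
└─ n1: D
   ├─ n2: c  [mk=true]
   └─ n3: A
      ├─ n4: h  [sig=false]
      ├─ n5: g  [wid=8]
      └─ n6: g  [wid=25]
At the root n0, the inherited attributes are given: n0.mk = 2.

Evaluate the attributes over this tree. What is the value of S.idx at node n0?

1. n0.mk = 2  [given at root]
2. n1.pre = true  [true]
3. n1.mk = "pr"  ["pr"]
4. n2.mk = true  [terminal]
5. n3.lim = false  [false]
6. n4.sig = false  [terminal]
7. n5.wid = 8  [terminal]
8. n6.wid = 25  [terminal]
9. n3.idx = 21  [g₀.wid + 13]
10. n1.off = 19  [A.idx - 2]
11. n0.idx = 5  [D.off + S.mk - 16]

5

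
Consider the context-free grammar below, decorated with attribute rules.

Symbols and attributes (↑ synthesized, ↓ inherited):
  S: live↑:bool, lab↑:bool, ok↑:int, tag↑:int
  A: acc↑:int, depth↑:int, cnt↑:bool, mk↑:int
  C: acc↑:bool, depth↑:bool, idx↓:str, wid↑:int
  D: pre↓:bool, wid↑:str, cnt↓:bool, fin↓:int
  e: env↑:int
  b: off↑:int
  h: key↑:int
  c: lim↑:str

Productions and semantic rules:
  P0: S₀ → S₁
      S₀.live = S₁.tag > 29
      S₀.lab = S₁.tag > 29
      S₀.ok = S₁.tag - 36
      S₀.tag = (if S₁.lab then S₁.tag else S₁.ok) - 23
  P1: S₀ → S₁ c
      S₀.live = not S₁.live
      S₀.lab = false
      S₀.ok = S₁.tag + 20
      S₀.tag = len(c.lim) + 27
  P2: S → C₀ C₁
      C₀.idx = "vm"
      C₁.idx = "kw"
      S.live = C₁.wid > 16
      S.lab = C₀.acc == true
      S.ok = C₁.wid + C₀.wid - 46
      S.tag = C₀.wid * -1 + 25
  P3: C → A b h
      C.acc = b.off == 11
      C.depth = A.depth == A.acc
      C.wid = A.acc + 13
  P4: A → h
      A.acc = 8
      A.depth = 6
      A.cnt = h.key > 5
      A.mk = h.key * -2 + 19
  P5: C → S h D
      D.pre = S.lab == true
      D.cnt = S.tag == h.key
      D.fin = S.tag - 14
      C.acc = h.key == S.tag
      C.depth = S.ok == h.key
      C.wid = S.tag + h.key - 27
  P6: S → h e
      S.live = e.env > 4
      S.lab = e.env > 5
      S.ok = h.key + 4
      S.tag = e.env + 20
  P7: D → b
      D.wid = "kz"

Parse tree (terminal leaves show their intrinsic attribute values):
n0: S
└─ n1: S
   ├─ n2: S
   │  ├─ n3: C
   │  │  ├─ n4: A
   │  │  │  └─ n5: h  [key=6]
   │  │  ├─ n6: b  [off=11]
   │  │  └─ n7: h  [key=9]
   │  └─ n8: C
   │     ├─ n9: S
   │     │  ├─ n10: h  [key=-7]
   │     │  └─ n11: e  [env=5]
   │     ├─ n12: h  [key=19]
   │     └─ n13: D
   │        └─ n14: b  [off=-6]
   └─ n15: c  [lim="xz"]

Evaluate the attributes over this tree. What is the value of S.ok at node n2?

1. n3.idx = "vm"  ["vm"]
2. n5.key = 6  [terminal]
3. n4.acc = 8  [8]
4. n4.depth = 6  [6]
5. n4.cnt = true  [h.key > 5]
6. n4.mk = 7  [h.key * -2 + 19]
7. n6.off = 11  [terminal]
8. n7.key = 9  [terminal]
9. n3.acc = true  [b.off == 11]
10. n3.depth = false  [A.depth == A.acc]
11. n3.wid = 21  [A.acc + 13]
12. n8.idx = "kw"  ["kw"]
13. n10.key = -7  [terminal]
14. n11.env = 5  [terminal]
15. n9.live = true  [e.env > 4]
16. n9.lab = false  [e.env > 5]
17. n9.ok = -3  [h.key + 4]
18. n9.tag = 25  [e.env + 20]
19. n12.key = 19  [terminal]
20. n13.pre = false  [S.lab == true]
21. n13.cnt = false  [S.tag == h.key]
22. n13.fin = 11  [S.tag - 14]
23. n14.off = -6  [terminal]
24. n13.wid = "kz"  ["kz"]
25. n8.acc = false  [h.key == S.tag]
26. n8.depth = false  [S.ok == h.key]
27. n8.wid = 17  [S.tag + h.key - 27]
28. n2.live = true  [C₁.wid > 16]
29. n2.lab = true  [C₀.acc == true]
30. n2.ok = -8  [C₁.wid + C₀.wid - 46]
31. n2.tag = 4  [C₀.wid * -1 + 25]
32. n15.lim = "xz"  [terminal]
33. n1.live = false  [not S₁.live]
34. n1.lab = false  [false]
35. n1.ok = 24  [S₁.tag + 20]
36. n1.tag = 29  [len(c.lim) + 27]
37. n0.live = false  [S₁.tag > 29]
38. n0.lab = false  [S₁.tag > 29]
39. n0.ok = -7  [S₁.tag - 36]
40. n0.tag = 1  [(if S₁.lab then S₁.tag else S₁.ok) - 23]

-8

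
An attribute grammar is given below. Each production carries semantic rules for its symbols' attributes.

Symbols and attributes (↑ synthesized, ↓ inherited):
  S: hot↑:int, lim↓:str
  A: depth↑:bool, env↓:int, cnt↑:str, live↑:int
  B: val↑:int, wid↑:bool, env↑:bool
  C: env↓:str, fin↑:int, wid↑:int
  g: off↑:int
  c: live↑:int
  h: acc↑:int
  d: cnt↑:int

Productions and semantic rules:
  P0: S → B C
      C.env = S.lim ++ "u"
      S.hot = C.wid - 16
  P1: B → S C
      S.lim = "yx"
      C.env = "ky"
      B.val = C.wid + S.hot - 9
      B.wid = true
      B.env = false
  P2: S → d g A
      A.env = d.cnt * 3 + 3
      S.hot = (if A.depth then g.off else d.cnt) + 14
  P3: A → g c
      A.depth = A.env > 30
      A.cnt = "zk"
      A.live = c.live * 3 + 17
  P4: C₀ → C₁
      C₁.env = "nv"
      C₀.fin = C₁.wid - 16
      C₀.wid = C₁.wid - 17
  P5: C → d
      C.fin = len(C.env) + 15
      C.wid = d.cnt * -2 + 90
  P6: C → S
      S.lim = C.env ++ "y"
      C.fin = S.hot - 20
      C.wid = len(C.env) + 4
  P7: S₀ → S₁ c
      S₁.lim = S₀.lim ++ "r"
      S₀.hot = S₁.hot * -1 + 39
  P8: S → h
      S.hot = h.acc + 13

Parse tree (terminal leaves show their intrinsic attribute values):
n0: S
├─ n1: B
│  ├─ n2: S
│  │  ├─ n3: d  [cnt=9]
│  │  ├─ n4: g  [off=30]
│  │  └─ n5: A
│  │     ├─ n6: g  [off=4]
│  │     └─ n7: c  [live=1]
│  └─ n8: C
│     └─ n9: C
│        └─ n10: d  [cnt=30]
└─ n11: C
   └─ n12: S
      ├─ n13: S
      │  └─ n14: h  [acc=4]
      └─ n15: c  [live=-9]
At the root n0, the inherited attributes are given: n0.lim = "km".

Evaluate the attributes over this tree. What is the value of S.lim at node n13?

1. n0.lim = "km"  [given at root]
2. n2.lim = "yx"  ["yx"]
3. n3.cnt = 9  [terminal]
4. n4.off = 30  [terminal]
5. n5.env = 30  [d.cnt * 3 + 3]
6. n6.off = 4  [terminal]
7. n7.live = 1  [terminal]
8. n5.depth = false  [A.env > 30]
9. n5.cnt = "zk"  ["zk"]
10. n5.live = 20  [c.live * 3 + 17]
11. n2.hot = 23  [(if A.depth then g.off else d.cnt) + 14]
12. n8.env = "ky"  ["ky"]
13. n9.env = "nv"  ["nv"]
14. n10.cnt = 30  [terminal]
15. n9.fin = 17  [len(C.env) + 15]
16. n9.wid = 30  [d.cnt * -2 + 90]
17. n8.fin = 14  [C₁.wid - 16]
18. n8.wid = 13  [C₁.wid - 17]
19. n1.val = 27  [C.wid + S.hot - 9]
20. n1.wid = true  [true]
21. n1.env = false  [false]
22. n11.env = "kmu"  [S.lim ++ "u"]
23. n12.lim = "kmuy"  [C.env ++ "y"]
24. n13.lim = "kmuyr"  [S₀.lim ++ "r"]
25. n14.acc = 4  [terminal]
26. n13.hot = 17  [h.acc + 13]
27. n15.live = -9  [terminal]
28. n12.hot = 22  [S₁.hot * -1 + 39]
29. n11.fin = 2  [S.hot - 20]
30. n11.wid = 7  [len(C.env) + 4]
31. n0.hot = -9  [C.wid - 16]

"kmuyr"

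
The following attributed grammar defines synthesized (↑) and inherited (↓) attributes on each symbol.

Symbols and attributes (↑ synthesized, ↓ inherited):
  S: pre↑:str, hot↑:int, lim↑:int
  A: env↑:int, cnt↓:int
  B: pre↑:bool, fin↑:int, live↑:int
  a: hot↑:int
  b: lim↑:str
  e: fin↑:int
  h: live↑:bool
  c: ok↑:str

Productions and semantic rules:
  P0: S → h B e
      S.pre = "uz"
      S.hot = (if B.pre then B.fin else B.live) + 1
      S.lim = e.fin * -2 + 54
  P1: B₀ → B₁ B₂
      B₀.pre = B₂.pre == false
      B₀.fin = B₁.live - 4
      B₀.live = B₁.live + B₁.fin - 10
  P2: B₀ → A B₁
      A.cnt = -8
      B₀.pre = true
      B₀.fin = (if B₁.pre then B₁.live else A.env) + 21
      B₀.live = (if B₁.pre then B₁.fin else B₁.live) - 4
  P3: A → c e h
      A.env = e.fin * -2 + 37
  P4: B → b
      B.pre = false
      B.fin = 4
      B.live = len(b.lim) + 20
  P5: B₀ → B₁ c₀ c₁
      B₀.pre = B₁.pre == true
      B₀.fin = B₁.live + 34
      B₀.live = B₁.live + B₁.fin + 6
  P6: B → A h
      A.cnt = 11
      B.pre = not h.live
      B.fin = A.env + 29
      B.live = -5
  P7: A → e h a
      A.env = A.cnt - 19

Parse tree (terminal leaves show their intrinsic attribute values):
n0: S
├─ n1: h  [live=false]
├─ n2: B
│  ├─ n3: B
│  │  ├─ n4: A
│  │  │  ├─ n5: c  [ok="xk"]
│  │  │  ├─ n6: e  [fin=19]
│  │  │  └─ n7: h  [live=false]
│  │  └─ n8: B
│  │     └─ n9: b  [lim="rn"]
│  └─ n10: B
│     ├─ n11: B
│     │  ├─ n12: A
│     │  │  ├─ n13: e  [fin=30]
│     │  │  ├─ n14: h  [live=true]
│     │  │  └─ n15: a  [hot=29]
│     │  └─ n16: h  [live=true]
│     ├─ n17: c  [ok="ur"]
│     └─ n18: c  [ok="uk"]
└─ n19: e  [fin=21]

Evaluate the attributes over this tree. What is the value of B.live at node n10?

22

1. n1.live = false  [terminal]
2. n4.cnt = -8  [-8]
3. n5.ok = "xk"  [terminal]
4. n6.fin = 19  [terminal]
5. n7.live = false  [terminal]
6. n4.env = -1  [e.fin * -2 + 37]
7. n9.lim = "rn"  [terminal]
8. n8.pre = false  [false]
9. n8.fin = 4  [4]
10. n8.live = 22  [len(b.lim) + 20]
11. n3.pre = true  [true]
12. n3.fin = 20  [(if B₁.pre then B₁.live else A.env) + 21]
13. n3.live = 18  [(if B₁.pre then B₁.fin else B₁.live) - 4]
14. n12.cnt = 11  [11]
15. n13.fin = 30  [terminal]
16. n14.live = true  [terminal]
17. n15.hot = 29  [terminal]
18. n12.env = -8  [A.cnt - 19]
19. n16.live = true  [terminal]
20. n11.pre = false  [not h.live]
21. n11.fin = 21  [A.env + 29]
22. n11.live = -5  [-5]
23. n17.ok = "ur"  [terminal]
24. n18.ok = "uk"  [terminal]
25. n10.pre = false  [B₁.pre == true]
26. n10.fin = 29  [B₁.live + 34]
27. n10.live = 22  [B₁.live + B₁.fin + 6]
28. n2.pre = true  [B₂.pre == false]
29. n2.fin = 14  [B₁.live - 4]
30. n2.live = 28  [B₁.live + B₁.fin - 10]
31. n19.fin = 21  [terminal]
32. n0.pre = "uz"  ["uz"]
33. n0.hot = 15  [(if B.pre then B.fin else B.live) + 1]
34. n0.lim = 12  [e.fin * -2 + 54]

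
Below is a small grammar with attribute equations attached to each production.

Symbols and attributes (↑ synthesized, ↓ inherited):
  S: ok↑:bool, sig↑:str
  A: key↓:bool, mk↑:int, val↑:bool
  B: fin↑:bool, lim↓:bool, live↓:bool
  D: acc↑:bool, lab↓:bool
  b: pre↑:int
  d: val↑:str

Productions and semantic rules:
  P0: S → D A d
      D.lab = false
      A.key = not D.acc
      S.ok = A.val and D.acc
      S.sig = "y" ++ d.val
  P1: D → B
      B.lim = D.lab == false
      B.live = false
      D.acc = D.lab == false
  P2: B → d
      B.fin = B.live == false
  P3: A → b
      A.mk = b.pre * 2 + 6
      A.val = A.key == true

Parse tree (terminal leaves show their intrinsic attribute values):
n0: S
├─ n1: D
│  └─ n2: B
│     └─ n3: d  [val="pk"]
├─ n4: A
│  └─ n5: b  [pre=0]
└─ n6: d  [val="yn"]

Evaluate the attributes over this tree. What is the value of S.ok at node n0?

1. n1.lab = false  [false]
2. n2.lim = true  [D.lab == false]
3. n2.live = false  [false]
4. n3.val = "pk"  [terminal]
5. n2.fin = true  [B.live == false]
6. n1.acc = true  [D.lab == false]
7. n4.key = false  [not D.acc]
8. n5.pre = 0  [terminal]
9. n4.mk = 6  [b.pre * 2 + 6]
10. n4.val = false  [A.key == true]
11. n6.val = "yn"  [terminal]
12. n0.ok = false  [A.val and D.acc]
13. n0.sig = "yyn"  ["y" ++ d.val]

false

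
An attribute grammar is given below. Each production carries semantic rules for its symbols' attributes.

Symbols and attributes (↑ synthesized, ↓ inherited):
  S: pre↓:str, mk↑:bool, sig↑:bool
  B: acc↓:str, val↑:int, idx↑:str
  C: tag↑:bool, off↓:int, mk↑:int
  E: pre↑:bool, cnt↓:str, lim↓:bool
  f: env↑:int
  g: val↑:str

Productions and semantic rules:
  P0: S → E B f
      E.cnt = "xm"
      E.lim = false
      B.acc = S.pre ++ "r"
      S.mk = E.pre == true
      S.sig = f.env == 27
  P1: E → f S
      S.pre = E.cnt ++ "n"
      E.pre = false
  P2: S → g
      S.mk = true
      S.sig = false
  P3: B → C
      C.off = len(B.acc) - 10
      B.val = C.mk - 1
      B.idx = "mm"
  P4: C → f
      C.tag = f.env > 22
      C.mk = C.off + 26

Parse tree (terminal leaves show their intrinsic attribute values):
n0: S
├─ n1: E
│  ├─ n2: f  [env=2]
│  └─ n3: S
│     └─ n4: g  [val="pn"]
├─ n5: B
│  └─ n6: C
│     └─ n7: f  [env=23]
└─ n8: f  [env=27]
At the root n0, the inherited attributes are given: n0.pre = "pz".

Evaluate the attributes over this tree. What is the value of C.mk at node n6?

1. n0.pre = "pz"  [given at root]
2. n1.cnt = "xm"  ["xm"]
3. n1.lim = false  [false]
4. n2.env = 2  [terminal]
5. n3.pre = "xmn"  [E.cnt ++ "n"]
6. n4.val = "pn"  [terminal]
7. n3.mk = true  [true]
8. n3.sig = false  [false]
9. n1.pre = false  [false]
10. n5.acc = "pzr"  [S.pre ++ "r"]
11. n6.off = -7  [len(B.acc) - 10]
12. n7.env = 23  [terminal]
13. n6.tag = true  [f.env > 22]
14. n6.mk = 19  [C.off + 26]
15. n5.val = 18  [C.mk - 1]
16. n5.idx = "mm"  ["mm"]
17. n8.env = 27  [terminal]
18. n0.mk = false  [E.pre == true]
19. n0.sig = true  [f.env == 27]

19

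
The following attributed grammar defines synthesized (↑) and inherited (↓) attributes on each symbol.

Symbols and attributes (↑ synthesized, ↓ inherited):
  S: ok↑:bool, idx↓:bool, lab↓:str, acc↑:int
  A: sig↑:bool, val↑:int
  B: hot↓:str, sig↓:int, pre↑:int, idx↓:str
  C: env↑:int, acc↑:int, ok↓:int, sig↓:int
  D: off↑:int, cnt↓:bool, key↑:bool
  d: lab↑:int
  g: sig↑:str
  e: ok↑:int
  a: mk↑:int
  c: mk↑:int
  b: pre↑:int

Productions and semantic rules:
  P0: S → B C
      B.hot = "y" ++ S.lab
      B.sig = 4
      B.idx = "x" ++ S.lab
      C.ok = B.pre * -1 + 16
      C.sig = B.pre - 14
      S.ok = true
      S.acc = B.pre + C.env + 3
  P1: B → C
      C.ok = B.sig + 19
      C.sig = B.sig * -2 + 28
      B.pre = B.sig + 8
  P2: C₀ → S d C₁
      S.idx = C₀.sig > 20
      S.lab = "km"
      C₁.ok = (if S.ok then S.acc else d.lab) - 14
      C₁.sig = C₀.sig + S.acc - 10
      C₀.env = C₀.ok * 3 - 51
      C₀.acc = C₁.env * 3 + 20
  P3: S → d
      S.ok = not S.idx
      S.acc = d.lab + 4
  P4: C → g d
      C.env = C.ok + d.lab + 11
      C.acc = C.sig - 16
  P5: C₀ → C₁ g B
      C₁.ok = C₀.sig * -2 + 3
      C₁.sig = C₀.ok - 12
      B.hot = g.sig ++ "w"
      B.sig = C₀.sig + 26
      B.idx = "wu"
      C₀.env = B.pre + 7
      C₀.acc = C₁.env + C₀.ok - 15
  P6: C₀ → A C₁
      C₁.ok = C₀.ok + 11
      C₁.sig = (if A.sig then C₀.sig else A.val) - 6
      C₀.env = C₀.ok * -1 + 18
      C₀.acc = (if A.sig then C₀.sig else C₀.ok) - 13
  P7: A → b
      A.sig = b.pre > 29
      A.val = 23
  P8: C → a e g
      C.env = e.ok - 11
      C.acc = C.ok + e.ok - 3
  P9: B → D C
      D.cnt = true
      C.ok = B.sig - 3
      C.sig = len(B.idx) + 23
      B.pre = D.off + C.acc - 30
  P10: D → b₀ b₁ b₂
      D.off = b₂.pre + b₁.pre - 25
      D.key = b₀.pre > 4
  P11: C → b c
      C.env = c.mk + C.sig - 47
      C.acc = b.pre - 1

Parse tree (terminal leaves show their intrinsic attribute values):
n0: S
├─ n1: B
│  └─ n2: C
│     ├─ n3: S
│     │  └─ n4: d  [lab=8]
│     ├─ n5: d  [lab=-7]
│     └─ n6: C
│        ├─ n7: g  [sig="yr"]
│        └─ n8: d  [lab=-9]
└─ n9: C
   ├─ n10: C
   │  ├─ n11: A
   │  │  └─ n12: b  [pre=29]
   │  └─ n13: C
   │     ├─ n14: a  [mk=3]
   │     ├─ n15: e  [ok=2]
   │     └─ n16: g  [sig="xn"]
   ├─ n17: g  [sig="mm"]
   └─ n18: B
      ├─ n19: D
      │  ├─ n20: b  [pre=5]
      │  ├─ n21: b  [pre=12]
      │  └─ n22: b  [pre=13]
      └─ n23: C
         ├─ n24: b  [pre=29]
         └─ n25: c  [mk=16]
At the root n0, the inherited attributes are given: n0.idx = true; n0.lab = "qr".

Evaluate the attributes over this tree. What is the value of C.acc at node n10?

-6

1. n0.idx = true  [given at root]
2. n0.lab = "qr"  [given at root]
3. n1.hot = "yqr"  ["y" ++ S.lab]
4. n1.sig = 4  [4]
5. n1.idx = "xqr"  ["x" ++ S.lab]
6. n2.ok = 23  [B.sig + 19]
7. n2.sig = 20  [B.sig * -2 + 28]
8. n3.idx = false  [C₀.sig > 20]
9. n3.lab = "km"  ["km"]
10. n4.lab = 8  [terminal]
11. n3.ok = true  [not S.idx]
12. n3.acc = 12  [d.lab + 4]
13. n5.lab = -7  [terminal]
14. n6.ok = -2  [(if S.ok then S.acc else d.lab) - 14]
15. n6.sig = 22  [C₀.sig + S.acc - 10]
16. n7.sig = "yr"  [terminal]
17. n8.lab = -9  [terminal]
18. n6.env = 0  [C.ok + d.lab + 11]
19. n6.acc = 6  [C.sig - 16]
20. n2.env = 18  [C₀.ok * 3 - 51]
21. n2.acc = 20  [C₁.env * 3 + 20]
22. n1.pre = 12  [B.sig + 8]
23. n9.ok = 4  [B.pre * -1 + 16]
24. n9.sig = -2  [B.pre - 14]
25. n10.ok = 7  [C₀.sig * -2 + 3]
26. n10.sig = -8  [C₀.ok - 12]
27. n12.pre = 29  [terminal]
28. n11.sig = false  [b.pre > 29]
29. n11.val = 23  [23]
30. n13.ok = 18  [C₀.ok + 11]
31. n13.sig = 17  [(if A.sig then C₀.sig else A.val) - 6]
32. n14.mk = 3  [terminal]
33. n15.ok = 2  [terminal]
34. n16.sig = "xn"  [terminal]
35. n13.env = -9  [e.ok - 11]
36. n13.acc = 17  [C.ok + e.ok - 3]
37. n10.env = 11  [C₀.ok * -1 + 18]
38. n10.acc = -6  [(if A.sig then C₀.sig else C₀.ok) - 13]
39. n17.sig = "mm"  [terminal]
40. n18.hot = "mmw"  [g.sig ++ "w"]
41. n18.sig = 24  [C₀.sig + 26]
42. n18.idx = "wu"  ["wu"]
43. n19.cnt = true  [true]
44. n20.pre = 5  [terminal]
45. n21.pre = 12  [terminal]
46. n22.pre = 13  [terminal]
47. n19.off = 0  [b₂.pre + b₁.pre - 25]
48. n19.key = true  [b₀.pre > 4]
49. n23.ok = 21  [B.sig - 3]
50. n23.sig = 25  [len(B.idx) + 23]
51. n24.pre = 29  [terminal]
52. n25.mk = 16  [terminal]
53. n23.env = -6  [c.mk + C.sig - 47]
54. n23.acc = 28  [b.pre - 1]
55. n18.pre = -2  [D.off + C.acc - 30]
56. n9.env = 5  [B.pre + 7]
57. n9.acc = 0  [C₁.env + C₀.ok - 15]
58. n0.ok = true  [true]
59. n0.acc = 20  [B.pre + C.env + 3]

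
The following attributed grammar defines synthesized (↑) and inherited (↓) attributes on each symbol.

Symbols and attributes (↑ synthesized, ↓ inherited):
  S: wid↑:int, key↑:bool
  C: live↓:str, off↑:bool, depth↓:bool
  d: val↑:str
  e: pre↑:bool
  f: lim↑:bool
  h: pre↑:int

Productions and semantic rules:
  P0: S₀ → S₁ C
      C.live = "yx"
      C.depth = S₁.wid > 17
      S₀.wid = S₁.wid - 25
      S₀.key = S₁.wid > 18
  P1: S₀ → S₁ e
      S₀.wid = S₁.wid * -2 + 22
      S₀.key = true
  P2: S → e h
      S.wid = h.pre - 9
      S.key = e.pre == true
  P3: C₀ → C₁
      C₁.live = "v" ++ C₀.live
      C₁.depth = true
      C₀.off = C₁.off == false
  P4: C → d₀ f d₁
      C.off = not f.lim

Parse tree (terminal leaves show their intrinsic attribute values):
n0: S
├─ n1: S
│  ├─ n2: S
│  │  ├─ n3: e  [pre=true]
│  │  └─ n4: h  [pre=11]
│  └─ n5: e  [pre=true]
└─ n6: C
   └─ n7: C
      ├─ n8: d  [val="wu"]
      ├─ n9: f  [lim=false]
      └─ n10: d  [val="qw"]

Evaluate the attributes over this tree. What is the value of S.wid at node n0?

-7

1. n3.pre = true  [terminal]
2. n4.pre = 11  [terminal]
3. n2.wid = 2  [h.pre - 9]
4. n2.key = true  [e.pre == true]
5. n5.pre = true  [terminal]
6. n1.wid = 18  [S₁.wid * -2 + 22]
7. n1.key = true  [true]
8. n6.live = "yx"  ["yx"]
9. n6.depth = true  [S₁.wid > 17]
10. n7.live = "vyx"  ["v" ++ C₀.live]
11. n7.depth = true  [true]
12. n8.val = "wu"  [terminal]
13. n9.lim = false  [terminal]
14. n10.val = "qw"  [terminal]
15. n7.off = true  [not f.lim]
16. n6.off = false  [C₁.off == false]
17. n0.wid = -7  [S₁.wid - 25]
18. n0.key = false  [S₁.wid > 18]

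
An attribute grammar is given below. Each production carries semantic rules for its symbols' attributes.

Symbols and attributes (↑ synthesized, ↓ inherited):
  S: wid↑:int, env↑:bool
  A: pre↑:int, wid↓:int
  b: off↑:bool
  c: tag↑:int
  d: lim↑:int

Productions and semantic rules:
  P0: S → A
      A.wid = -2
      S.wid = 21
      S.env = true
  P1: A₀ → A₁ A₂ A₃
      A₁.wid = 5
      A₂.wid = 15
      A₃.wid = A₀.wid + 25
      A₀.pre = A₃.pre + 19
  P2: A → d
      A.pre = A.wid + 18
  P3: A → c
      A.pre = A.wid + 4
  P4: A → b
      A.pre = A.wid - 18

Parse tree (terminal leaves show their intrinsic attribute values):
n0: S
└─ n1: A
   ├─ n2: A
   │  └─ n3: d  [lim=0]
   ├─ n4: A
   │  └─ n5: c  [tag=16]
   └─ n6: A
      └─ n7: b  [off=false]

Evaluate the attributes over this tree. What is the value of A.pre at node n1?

1. n1.wid = -2  [-2]
2. n2.wid = 5  [5]
3. n3.lim = 0  [terminal]
4. n2.pre = 23  [A.wid + 18]
5. n4.wid = 15  [15]
6. n5.tag = 16  [terminal]
7. n4.pre = 19  [A.wid + 4]
8. n6.wid = 23  [A₀.wid + 25]
9. n7.off = false  [terminal]
10. n6.pre = 5  [A.wid - 18]
11. n1.pre = 24  [A₃.pre + 19]
12. n0.wid = 21  [21]
13. n0.env = true  [true]

24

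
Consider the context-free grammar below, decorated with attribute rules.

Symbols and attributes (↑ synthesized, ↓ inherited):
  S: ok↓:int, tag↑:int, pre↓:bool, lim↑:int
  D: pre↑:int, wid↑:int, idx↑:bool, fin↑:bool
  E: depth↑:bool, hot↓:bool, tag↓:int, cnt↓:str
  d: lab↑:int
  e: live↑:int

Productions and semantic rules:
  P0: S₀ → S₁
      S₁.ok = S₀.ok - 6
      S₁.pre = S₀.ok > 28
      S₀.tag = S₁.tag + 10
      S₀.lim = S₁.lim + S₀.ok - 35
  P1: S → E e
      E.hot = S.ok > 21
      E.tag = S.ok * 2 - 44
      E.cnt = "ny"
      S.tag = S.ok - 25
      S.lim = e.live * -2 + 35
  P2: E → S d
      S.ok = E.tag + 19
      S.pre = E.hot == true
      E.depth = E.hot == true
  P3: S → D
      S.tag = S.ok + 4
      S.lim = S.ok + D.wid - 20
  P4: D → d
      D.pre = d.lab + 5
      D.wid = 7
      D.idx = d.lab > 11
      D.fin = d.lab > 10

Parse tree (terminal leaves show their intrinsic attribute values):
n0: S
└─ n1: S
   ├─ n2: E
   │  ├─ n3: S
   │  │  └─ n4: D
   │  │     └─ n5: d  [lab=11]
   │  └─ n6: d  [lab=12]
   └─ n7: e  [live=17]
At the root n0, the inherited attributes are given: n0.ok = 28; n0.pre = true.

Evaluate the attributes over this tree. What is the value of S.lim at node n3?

1. n0.ok = 28  [given at root]
2. n0.pre = true  [given at root]
3. n1.ok = 22  [S₀.ok - 6]
4. n1.pre = false  [S₀.ok > 28]
5. n2.hot = true  [S.ok > 21]
6. n2.tag = 0  [S.ok * 2 - 44]
7. n2.cnt = "ny"  ["ny"]
8. n3.ok = 19  [E.tag + 19]
9. n3.pre = true  [E.hot == true]
10. n5.lab = 11  [terminal]
11. n4.pre = 16  [d.lab + 5]
12. n4.wid = 7  [7]
13. n4.idx = false  [d.lab > 11]
14. n4.fin = true  [d.lab > 10]
15. n3.tag = 23  [S.ok + 4]
16. n3.lim = 6  [S.ok + D.wid - 20]
17. n6.lab = 12  [terminal]
18. n2.depth = true  [E.hot == true]
19. n7.live = 17  [terminal]
20. n1.tag = -3  [S.ok - 25]
21. n1.lim = 1  [e.live * -2 + 35]
22. n0.tag = 7  [S₁.tag + 10]
23. n0.lim = -6  [S₁.lim + S₀.ok - 35]

6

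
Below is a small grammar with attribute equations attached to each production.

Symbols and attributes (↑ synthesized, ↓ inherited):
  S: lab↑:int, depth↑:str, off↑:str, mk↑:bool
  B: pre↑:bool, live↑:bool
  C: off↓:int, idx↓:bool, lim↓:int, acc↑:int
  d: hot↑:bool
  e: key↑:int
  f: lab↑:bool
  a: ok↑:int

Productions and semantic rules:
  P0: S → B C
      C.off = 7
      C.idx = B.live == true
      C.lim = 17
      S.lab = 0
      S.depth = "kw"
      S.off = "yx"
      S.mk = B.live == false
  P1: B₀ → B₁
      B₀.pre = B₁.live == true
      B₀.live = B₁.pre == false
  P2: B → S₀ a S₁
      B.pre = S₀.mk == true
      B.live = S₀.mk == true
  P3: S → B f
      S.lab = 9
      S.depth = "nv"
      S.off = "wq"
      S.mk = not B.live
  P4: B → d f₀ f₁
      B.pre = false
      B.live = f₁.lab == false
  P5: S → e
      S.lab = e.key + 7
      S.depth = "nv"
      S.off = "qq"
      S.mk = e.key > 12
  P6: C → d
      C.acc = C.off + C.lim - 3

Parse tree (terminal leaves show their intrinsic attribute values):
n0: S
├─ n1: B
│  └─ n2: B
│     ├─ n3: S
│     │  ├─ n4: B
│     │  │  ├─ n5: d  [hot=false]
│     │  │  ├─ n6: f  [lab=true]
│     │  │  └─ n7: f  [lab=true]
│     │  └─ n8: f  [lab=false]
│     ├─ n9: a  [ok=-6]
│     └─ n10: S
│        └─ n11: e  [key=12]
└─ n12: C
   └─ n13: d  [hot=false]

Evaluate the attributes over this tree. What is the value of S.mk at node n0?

1. n5.hot = false  [terminal]
2. n6.lab = true  [terminal]
3. n7.lab = true  [terminal]
4. n4.pre = false  [false]
5. n4.live = false  [f₁.lab == false]
6. n8.lab = false  [terminal]
7. n3.lab = 9  [9]
8. n3.depth = "nv"  ["nv"]
9. n3.off = "wq"  ["wq"]
10. n3.mk = true  [not B.live]
11. n9.ok = -6  [terminal]
12. n11.key = 12  [terminal]
13. n10.lab = 19  [e.key + 7]
14. n10.depth = "nv"  ["nv"]
15. n10.off = "qq"  ["qq"]
16. n10.mk = false  [e.key > 12]
17. n2.pre = true  [S₀.mk == true]
18. n2.live = true  [S₀.mk == true]
19. n1.pre = true  [B₁.live == true]
20. n1.live = false  [B₁.pre == false]
21. n12.off = 7  [7]
22. n12.idx = false  [B.live == true]
23. n12.lim = 17  [17]
24. n13.hot = false  [terminal]
25. n12.acc = 21  [C.off + C.lim - 3]
26. n0.lab = 0  [0]
27. n0.depth = "kw"  ["kw"]
28. n0.off = "yx"  ["yx"]
29. n0.mk = true  [B.live == false]

true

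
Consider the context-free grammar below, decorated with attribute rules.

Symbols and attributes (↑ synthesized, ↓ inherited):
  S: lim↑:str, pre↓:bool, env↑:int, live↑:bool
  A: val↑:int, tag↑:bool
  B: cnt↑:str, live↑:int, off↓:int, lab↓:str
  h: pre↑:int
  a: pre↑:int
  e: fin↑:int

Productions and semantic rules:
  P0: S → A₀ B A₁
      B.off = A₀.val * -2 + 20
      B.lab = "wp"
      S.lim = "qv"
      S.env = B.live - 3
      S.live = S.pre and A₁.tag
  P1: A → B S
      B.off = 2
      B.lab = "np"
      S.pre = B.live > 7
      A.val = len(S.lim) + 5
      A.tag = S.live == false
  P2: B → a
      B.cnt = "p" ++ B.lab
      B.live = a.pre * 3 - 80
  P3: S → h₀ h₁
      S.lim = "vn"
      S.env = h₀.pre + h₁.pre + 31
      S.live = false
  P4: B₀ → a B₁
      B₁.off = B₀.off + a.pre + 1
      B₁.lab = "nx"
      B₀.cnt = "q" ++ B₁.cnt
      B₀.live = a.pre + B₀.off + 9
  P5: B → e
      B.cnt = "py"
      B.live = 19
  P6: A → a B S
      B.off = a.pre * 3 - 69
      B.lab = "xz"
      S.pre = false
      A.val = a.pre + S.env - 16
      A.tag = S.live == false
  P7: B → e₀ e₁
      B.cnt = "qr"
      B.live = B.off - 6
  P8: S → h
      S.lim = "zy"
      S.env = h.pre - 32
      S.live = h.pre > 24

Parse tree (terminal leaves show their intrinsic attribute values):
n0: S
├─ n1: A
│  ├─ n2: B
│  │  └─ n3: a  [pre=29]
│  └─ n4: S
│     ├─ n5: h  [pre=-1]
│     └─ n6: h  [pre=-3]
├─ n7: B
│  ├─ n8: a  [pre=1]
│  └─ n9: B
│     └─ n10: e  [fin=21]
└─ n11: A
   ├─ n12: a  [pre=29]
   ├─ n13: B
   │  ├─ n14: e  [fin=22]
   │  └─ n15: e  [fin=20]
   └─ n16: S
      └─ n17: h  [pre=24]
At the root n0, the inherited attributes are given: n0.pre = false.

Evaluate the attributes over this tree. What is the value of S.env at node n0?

1. n0.pre = false  [given at root]
2. n2.off = 2  [2]
3. n2.lab = "np"  ["np"]
4. n3.pre = 29  [terminal]
5. n2.cnt = "pnp"  ["p" ++ B.lab]
6. n2.live = 7  [a.pre * 3 - 80]
7. n4.pre = false  [B.live > 7]
8. n5.pre = -1  [terminal]
9. n6.pre = -3  [terminal]
10. n4.lim = "vn"  ["vn"]
11. n4.env = 27  [h₀.pre + h₁.pre + 31]
12. n4.live = false  [false]
13. n1.val = 7  [len(S.lim) + 5]
14. n1.tag = true  [S.live == false]
15. n7.off = 6  [A₀.val * -2 + 20]
16. n7.lab = "wp"  ["wp"]
17. n8.pre = 1  [terminal]
18. n9.off = 8  [B₀.off + a.pre + 1]
19. n9.lab = "nx"  ["nx"]
20. n10.fin = 21  [terminal]
21. n9.cnt = "py"  ["py"]
22. n9.live = 19  [19]
23. n7.cnt = "qpy"  ["q" ++ B₁.cnt]
24. n7.live = 16  [a.pre + B₀.off + 9]
25. n12.pre = 29  [terminal]
26. n13.off = 18  [a.pre * 3 - 69]
27. n13.lab = "xz"  ["xz"]
28. n14.fin = 22  [terminal]
29. n15.fin = 20  [terminal]
30. n13.cnt = "qr"  ["qr"]
31. n13.live = 12  [B.off - 6]
32. n16.pre = false  [false]
33. n17.pre = 24  [terminal]
34. n16.lim = "zy"  ["zy"]
35. n16.env = -8  [h.pre - 32]
36. n16.live = false  [h.pre > 24]
37. n11.val = 5  [a.pre + S.env - 16]
38. n11.tag = true  [S.live == false]
39. n0.lim = "qv"  ["qv"]
40. n0.env = 13  [B.live - 3]
41. n0.live = false  [S.pre and A₁.tag]

13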